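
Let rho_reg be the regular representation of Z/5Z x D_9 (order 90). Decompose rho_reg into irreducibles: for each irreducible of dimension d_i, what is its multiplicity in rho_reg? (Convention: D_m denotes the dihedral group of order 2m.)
Each irreducible V_i of dimension d_i appears with multiplicity d_i, i.e. rho_reg = (direct sum over all irreducibles V_i) d_i V_i. The irreducible dimensions for Z/5Z x D_9 are 1, 1, 1, 1, 1, 1, 1, 1, 1, 1, 2, 2, 2, 2, 2, 2, 2, 2, 2, 2, 2, 2, 2, 2, 2, 2, 2, 2, 2, 2: 10 irreducibles of dimension 1, each with multiplicity 1; 20 irreducibles of dimension 2, each with multiplicity 2. Total dimension 10*1*1 + 20*2*2 = 90 = |G|.

Explanation: General theorem: in the regular representation of a finite group G, each irreducible appears with multiplicity equal to its dimension. Check: dim(rho_reg) = sum d_i^2 = 1 + 1 + 1 + 1 + 1 + 1 + 1 + 1 + 1 + 1 + 4 + 4 + 4 + 4 + 4 + 4 + 4 + 4 + 4 + 4 + 4 + 4 + 4 + 4 + 4 + 4 + 4 + 4 + 4 + 4 = 90 = |G|.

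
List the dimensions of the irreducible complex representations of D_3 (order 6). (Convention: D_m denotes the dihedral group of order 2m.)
Dimensions: 1, 1, 2

Derivation: There are 3 irreducibles (= number of conjugacy classes). Their dimensions d_i satisfy sum d_i^2 = |G| = 6: 1 + 1 + 4 = 6.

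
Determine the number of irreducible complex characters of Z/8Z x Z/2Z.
16

Why: The number of irreducible complex representations of a finite group equals its number of conjugacy classes. Z/8Z x Z/2Z is abelian of order 16, so every element is its own conjugacy class: 16 classes, so Z/8Z x Z/2Z (order 16) has exactly 16 irreducible complex representations.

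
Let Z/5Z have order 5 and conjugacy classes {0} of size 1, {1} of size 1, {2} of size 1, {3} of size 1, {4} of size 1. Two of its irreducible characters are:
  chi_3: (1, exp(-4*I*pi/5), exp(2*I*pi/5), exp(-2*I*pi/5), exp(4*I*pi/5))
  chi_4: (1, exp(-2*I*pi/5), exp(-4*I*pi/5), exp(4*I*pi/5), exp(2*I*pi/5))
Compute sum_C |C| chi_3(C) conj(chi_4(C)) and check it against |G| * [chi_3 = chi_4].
Sum = 0; so <chi_3, chi_4> = 0 (distinct irreducibles are orthogonal).

Why: Compute term by term over conjugacy classes (|C| * chi_3(C) * conj(chi_4(C))):
  1*(1)*conj(1) + 1*(exp(-4*I*pi/5))*conj(exp(-2*I*pi/5)) + 1*(exp(2*I*pi/5))*conj(exp(-4*I*pi/5)) + 1*(exp(-2*I*pi/5))*conj(exp(4*I*pi/5)) + 1*(exp(4*I*pi/5))*conj(exp(2*I*pi/5))
  = (1) + (exp(-2*I*pi/5)) + (exp(-4*I*pi/5)) + (exp(4*I*pi/5)) + (exp(2*I*pi/5))
  = 0.
(Exp terms are combined using exp(i*s)*conj(exp(i*t)) = exp(i*(s-t)), and sums of them are collapsed using the identity that for every m > 1 the m distinct m-th roots of unity sum to 0, e.g. 1 + exp(2*I*pi/3) + exp(-2*I*pi/3) = 0.)
Dividing by |G| = 5 gives 0/5 = 0, matching the row-orthogonality relation <chi_3, chi_4> = [chi_3 = chi_4].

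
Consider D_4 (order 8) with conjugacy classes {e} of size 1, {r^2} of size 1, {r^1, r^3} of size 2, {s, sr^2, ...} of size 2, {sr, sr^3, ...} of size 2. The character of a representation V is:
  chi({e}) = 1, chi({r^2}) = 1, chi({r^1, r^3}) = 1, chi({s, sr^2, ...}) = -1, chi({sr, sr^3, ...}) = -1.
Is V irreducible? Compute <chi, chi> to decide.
Irreducible: <chi, chi> = 1.

<chi, chi> = (1/|G|) sum_C |C| * |chi(C)|^2 = (1/8)[1*|1|^2 + 1*|1|^2 + 2*|1|^2 + 2*|-1|^2 + 2*|-1|^2]
  = (1/8)[(1) + (1) + (2) + (2) + (2)] = 8/8 = 1.
A character is irreducible iff <chi, chi> = 1, so this representation is irreducible.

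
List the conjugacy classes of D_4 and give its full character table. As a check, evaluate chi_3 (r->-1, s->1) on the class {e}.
Conjugacy classes: {e} of size 1, {r^2} of size 1, {r^1, r^3} of size 2, {s, sr^2, ...} of size 2, {sr, sr^3, ...} of size 2.
Character table:
  irrep \ class              {e} (size 1)  {r^2} (size 1)  {r^1, r^3} (size 2)  {s, sr^2, ...} (size 2)  {sr, sr^3, ...} (size 2)
  chi_1 (triv)               1             1               1                    1                        1                       
  chi_2 (sign: r->1, s->-1)  1             1               1                    -1                       -1                      
  chi_3 (r->-1, s->1)        1             1               -1                   1                        -1                      
  chi_4 (r->-1, s->-1)       1             1               -1                   -1                       1                       
  chi_5 (2d, j=1)            2             -2              0                    0                        0                       

Spot check: chi_3 (r->-1, s->1) on {e} = 1.

Why: D_4 has order 2*4 = 8 with 5 conjugacy classes, hence 5 irreducibles. Sum of squared dims 1 + 1 + 1 + 1 + 4 = 8 = |G|. Linear characters come from the abelianisation; the 2-dimensional irreps have character r^k -> 2*cos(2*pi*j*k/4), reflections -> 0.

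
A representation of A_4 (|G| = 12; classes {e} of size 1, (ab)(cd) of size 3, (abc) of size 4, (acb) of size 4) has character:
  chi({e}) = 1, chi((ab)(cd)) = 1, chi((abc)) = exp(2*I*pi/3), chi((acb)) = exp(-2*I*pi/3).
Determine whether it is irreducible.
Irreducible: <chi, chi> = 1.

Why: <chi, chi> = (1/|G|) sum_C |C| * |chi(C)|^2 = (1/12)[1*|1|^2 + 3*|1|^2 + 4*|exp(2*I*pi/3)|^2 + 4*|exp(-2*I*pi/3)|^2]
  = (1/12)[(1) + (3) + (4) + (4)] = 12/12 = 1.
(Exp terms are combined using exp(i*s)*conj(exp(i*t)) = exp(i*(s-t)), and sums of them are collapsed using the identity that for every m > 1 the m distinct m-th roots of unity sum to 0, e.g. 1 + exp(2*I*pi/3) + exp(-2*I*pi/3) = 0.)
A character is irreducible iff <chi, chi> = 1, so this representation is irreducible.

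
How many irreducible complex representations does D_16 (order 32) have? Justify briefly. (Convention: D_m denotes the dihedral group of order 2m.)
11

Justification: The number of irreducible complex representations of a finite group equals its number of conjugacy classes. D_16 has 11 conjugacy classes (n/2 + 3 for n even), so D_16 (order 32) has exactly 11 irreducible complex representations.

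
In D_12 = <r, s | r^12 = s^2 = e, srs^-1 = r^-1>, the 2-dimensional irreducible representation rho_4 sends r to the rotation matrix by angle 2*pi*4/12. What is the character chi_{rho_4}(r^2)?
chi_{rho_4}(r^2) = 2*cos(2*pi*4*2/12) = -1

Details: rho_4(r^2) is rotation by angle 2*pi*4*2/12, whose trace is 2*cos(2*pi*4*2/12) = -1.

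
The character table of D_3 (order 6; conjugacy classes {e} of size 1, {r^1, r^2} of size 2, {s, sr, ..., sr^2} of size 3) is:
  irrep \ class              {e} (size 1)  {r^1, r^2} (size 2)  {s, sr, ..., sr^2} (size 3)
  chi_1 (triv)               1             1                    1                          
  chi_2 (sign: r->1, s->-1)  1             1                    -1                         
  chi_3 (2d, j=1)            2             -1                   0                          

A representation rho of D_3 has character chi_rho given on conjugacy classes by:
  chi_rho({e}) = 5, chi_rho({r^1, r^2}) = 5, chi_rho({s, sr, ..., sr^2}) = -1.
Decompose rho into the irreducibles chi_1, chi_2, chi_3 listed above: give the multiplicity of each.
Multiplicities: chi_1: 2, chi_2: 3, chi_3: 0.

Reasoning: Use <chi_rho, chi> = (1/|G|) sum_C |C| * chi_rho(C) * conj(chi(C)) with |G| = 6 for each irreducible chi in the table:
  <chi_rho, chi_1> = (1/6)[1*(5)*conj(1) + 2*(5)*conj(1) + 3*(-1)*conj(1)]
      = (1/6)[(5) + (10) + (-3)] = 12/6 = 2
  <chi_rho, chi_2> = (1/6)[1*(5)*conj(1) + 2*(5)*conj(1) + 3*(-1)*conj(-1)]
      = (1/6)[(5) + (10) + (3)] = 18/6 = 3
  <chi_rho, chi_3> = (1/6)[1*(5)*conj(2) + 2*(5)*conj(-1) + 3*(-1)*conj(0)]
      = (1/6)[(10) + (-10) + (0)] = 0/6 = 0
Dimension check: dim(rho) = sum (mult * dim) = 2*1 + 3*1 + 0*2 = 5 = chi_rho(e) = 5.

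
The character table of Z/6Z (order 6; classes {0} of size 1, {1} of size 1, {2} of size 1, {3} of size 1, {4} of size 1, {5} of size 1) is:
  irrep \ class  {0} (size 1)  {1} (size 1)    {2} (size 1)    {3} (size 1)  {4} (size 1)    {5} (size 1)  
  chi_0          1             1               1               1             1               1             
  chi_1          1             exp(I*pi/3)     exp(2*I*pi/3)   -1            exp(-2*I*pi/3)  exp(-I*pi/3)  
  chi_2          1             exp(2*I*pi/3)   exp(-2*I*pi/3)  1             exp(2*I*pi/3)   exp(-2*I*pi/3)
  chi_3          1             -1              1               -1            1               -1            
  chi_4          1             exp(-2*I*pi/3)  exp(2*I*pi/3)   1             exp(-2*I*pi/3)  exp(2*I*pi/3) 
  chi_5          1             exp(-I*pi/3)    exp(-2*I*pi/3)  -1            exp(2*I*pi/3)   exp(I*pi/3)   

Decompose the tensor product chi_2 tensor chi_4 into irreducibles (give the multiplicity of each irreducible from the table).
chi_2 tensor chi_4 = chi_0 (all other irreducibles have multiplicity 0).

Solution. The character of a tensor product is the pointwise product (chi_2 * chi_4)(C) = chi_2(C) * chi_4(C):
  {0}: (1)*(1), {1}: (exp(2*I*pi/3))*(exp(-2*I*pi/3)), {2}: (exp(-2*I*pi/3))*(exp(2*I*pi/3)), {3}: (1)*(1), {4}: (exp(2*I*pi/3))*(exp(-2*I*pi/3)), {5}: (exp(-2*I*pi/3))*(exp(2*I*pi/3))
so (chi_2 * chi_4) takes values
  {0} -> 1, {1} -> 1, {2} -> 1, {3} -> 1, {4} -> 1, {5} -> 1.
Now take the inner product of this character with each irreducible chi from the table, <chi_2*chi_4, chi> = (1/6) sum_C |C| (chi_2*chi_4)(C) conj(chi(C)):
  <chi_2*chi_4, chi_0> = (1/6)[1*(1)*conj(1) + 1*(1)*conj(1) + 1*(1)*conj(1) + 1*(1)*conj(1) + 1*(1)*conj(1) + 1*(1)*conj(1)]
      = (1/6)[(1) + (1) + (1) + (1) + (1) + (1)] = 6/6 = 1
  <chi_2*chi_4, chi_1> = (1/6)[1*(1)*conj(1) + 1*(1)*conj(exp(I*pi/3)) + 1*(1)*conj(exp(2*I*pi/3)) + 1*(1)*conj(-1) + 1*(1)*conj(exp(-2*I*pi/3)) + 1*(1)*conj(exp(-I*pi/3))]
      = (1/6)[(1) + (exp(-I*pi/3)) + (exp(-2*I*pi/3)) + (-1) + (exp(2*I*pi/3)) + (exp(I*pi/3))] = 0/6 = 0
  <chi_2*chi_4, chi_2> = (1/6)[1*(1)*conj(1) + 1*(1)*conj(exp(2*I*pi/3)) + 1*(1)*conj(exp(-2*I*pi/3)) + 1*(1)*conj(1) + 1*(1)*conj(exp(2*I*pi/3)) + 1*(1)*conj(exp(-2*I*pi/3))]
      = (1/6)[(1) + (exp(-2*I*pi/3)) + (exp(2*I*pi/3)) + (1) + (exp(-2*I*pi/3)) + (exp(2*I*pi/3))] = 0/6 = 0
  <chi_2*chi_4, chi_3> = (1/6)[1*(1)*conj(1) + 1*(1)*conj(-1) + 1*(1)*conj(1) + 1*(1)*conj(-1) + 1*(1)*conj(1) + 1*(1)*conj(-1)]
      = (1/6)[(1) + (-1) + (1) + (-1) + (1) + (-1)] = 0/6 = 0
  <chi_2*chi_4, chi_4> = (1/6)[1*(1)*conj(1) + 1*(1)*conj(exp(-2*I*pi/3)) + 1*(1)*conj(exp(2*I*pi/3)) + 1*(1)*conj(1) + 1*(1)*conj(exp(-2*I*pi/3)) + 1*(1)*conj(exp(2*I*pi/3))]
      = (1/6)[(1) + (exp(2*I*pi/3)) + (exp(-2*I*pi/3)) + (1) + (exp(2*I*pi/3)) + (exp(-2*I*pi/3))] = 0/6 = 0
  <chi_2*chi_4, chi_5> = (1/6)[1*(1)*conj(1) + 1*(1)*conj(exp(-I*pi/3)) + 1*(1)*conj(exp(-2*I*pi/3)) + 1*(1)*conj(-1) + 1*(1)*conj(exp(2*I*pi/3)) + 1*(1)*conj(exp(I*pi/3))]
      = (1/6)[(1) + (exp(I*pi/3)) + (exp(2*I*pi/3)) + (-1) + (exp(-2*I*pi/3)) + (exp(-I*pi/3))] = 0/6 = 0
(Exp terms are combined using exp(i*s)*conj(exp(i*t)) = exp(i*(s-t)), and sums of them are collapsed using the identity that for every m > 1 the m distinct m-th roots of unity sum to 0, e.g. 1 + exp(2*I*pi/3) + exp(-2*I*pi/3) = 0.)
Hence the multiplicities are chi_0: 1. Dimension check: dim(chi_2)*dim(chi_4) = 1*1 = 1 and sum (mult * dim) = 1*1 = 1.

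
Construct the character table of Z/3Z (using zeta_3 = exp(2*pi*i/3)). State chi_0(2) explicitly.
Character table of Z/3Z (irreps indexed chi_0,...,chi_2 with chi_k(m) = zeta_3^(k*m), zeta_3 = exp(2*pi*i/3)):
  irrep \ class  {0} (size 1)  {1} (size 1)    {2} (size 1)  
  chi_0          1             1               1             
  chi_1          1             exp(2*I*pi/3)   exp(-2*I*pi/3)
  chi_2          1             exp(-2*I*pi/3)  exp(2*I*pi/3) 

Spot check: chi_0(2) = zeta_3^(0*2) = zeta_3^0 = 1.

Proof sketch: Z/3Z is abelian, so all 3 irreducible complex representations are 1-dimensional. They are given by chi_k(m) = zeta_3^(k*m) for k = 0,...,2. Row orthogonality: sum_m chi_k(m) conj(chi_l(m)) = 3 * [k = l].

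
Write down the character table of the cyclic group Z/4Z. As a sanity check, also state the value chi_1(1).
Character table of Z/4Z (irreps indexed chi_0,...,chi_3 with chi_k(m) = zeta_4^(k*m), zeta_4 = exp(2*pi*i/4)):
  irrep \ class  {0} (size 1)  {1} (size 1)  {2} (size 1)  {3} (size 1)
  chi_0          1             1             1             1           
  chi_1          1             I             -1            -I          
  chi_2          1             -1            1             -1          
  chi_3          1             -I            -1            I           

Spot check: chi_1(1) = zeta_4^(1*1) = zeta_4^1 = I.

Solution. Z/4Z is abelian, so all 4 irreducible complex representations are 1-dimensional. They are given by chi_k(m) = zeta_4^(k*m) for k = 0,...,3. Row orthogonality: sum_m chi_k(m) conj(chi_l(m)) = 4 * [k = l].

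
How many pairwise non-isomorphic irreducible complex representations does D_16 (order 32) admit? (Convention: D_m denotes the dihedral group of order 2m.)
11

Solution. The number of irreducible complex representations of a finite group equals its number of conjugacy classes. D_16 has 11 conjugacy classes (n/2 + 3 for n even), so D_16 (order 32) has exactly 11 irreducible complex representations.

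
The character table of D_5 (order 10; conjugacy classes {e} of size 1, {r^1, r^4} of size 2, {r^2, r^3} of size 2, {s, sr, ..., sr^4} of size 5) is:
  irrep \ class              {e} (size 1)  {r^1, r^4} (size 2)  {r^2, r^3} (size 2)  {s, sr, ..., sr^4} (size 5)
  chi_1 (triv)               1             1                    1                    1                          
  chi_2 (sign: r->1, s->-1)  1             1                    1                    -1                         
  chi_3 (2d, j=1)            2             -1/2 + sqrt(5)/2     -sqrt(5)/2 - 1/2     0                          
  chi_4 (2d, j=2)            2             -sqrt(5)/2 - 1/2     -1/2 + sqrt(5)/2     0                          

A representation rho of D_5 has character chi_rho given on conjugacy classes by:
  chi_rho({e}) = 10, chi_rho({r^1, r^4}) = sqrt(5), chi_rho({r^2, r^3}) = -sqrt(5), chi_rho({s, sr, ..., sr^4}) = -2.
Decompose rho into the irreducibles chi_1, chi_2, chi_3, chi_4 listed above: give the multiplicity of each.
Multiplicities: chi_1: 0, chi_2: 2, chi_3: 3, chi_4: 1.

Reasoning: Use <chi_rho, chi> = (1/|G|) sum_C |C| * chi_rho(C) * conj(chi(C)) with |G| = 10 for each irreducible chi in the table:
  <chi_rho, chi_1> = (1/10)[1*(10)*conj(1) + 2*(sqrt(5))*conj(1) + 2*(-sqrt(5))*conj(1) + 5*(-2)*conj(1)]
      = (1/10)[(10) + (2*sqrt(5)) + (-2*sqrt(5)) + (-10)] = 0/10 = 0
  <chi_rho, chi_2> = (1/10)[1*(10)*conj(1) + 2*(sqrt(5))*conj(1) + 2*(-sqrt(5))*conj(1) + 5*(-2)*conj(-1)]
      = (1/10)[(10) + (2*sqrt(5)) + (-2*sqrt(5)) + (10)] = 20/10 = 2
  <chi_rho, chi_3> = (1/10)[1*(10)*conj(2) + 2*(sqrt(5))*conj(-1/2 + sqrt(5)/2) + 2*(-sqrt(5))*conj(-sqrt(5)/2 - 1/2) + 5*(-2)*conj(0)]
      = (1/10)[(20) + (5 - sqrt(5)) + (sqrt(5) + 5) + (0)] = 30/10 = 3
  <chi_rho, chi_4> = (1/10)[1*(10)*conj(2) + 2*(sqrt(5))*conj(-sqrt(5)/2 - 1/2) + 2*(-sqrt(5))*conj(-1/2 + sqrt(5)/2) + 5*(-2)*conj(0)]
      = (1/10)[(20) + (-5 - sqrt(5)) + (-5 + sqrt(5)) + (0)] = 10/10 = 1
Dimension check: dim(rho) = sum (mult * dim) = 0*1 + 2*1 + 3*2 + 1*2 = 10 = chi_rho(e) = 10.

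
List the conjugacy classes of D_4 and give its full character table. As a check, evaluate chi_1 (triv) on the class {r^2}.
Conjugacy classes: {e} of size 1, {r^2} of size 1, {r^1, r^3} of size 2, {s, sr^2, ...} of size 2, {sr, sr^3, ...} of size 2.
Character table:
  irrep \ class              {e} (size 1)  {r^2} (size 1)  {r^1, r^3} (size 2)  {s, sr^2, ...} (size 2)  {sr, sr^3, ...} (size 2)
  chi_1 (triv)               1             1               1                    1                        1                       
  chi_2 (sign: r->1, s->-1)  1             1               1                    -1                       -1                      
  chi_3 (r->-1, s->1)        1             1               -1                   1                        -1                      
  chi_4 (r->-1, s->-1)       1             1               -1                   -1                       1                       
  chi_5 (2d, j=1)            2             -2              0                    0                        0                       

Spot check: chi_1 (triv) on {r^2} = 1.

Working: D_4 has order 2*4 = 8 with 5 conjugacy classes, hence 5 irreducibles. Sum of squared dims 1 + 1 + 1 + 1 + 4 = 8 = |G|. Linear characters come from the abelianisation; the 2-dimensional irreps have character r^k -> 2*cos(2*pi*j*k/4), reflections -> 0.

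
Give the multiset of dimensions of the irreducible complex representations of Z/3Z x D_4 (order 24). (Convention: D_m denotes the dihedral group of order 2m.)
Dimensions: 1, 1, 1, 1, 1, 1, 1, 1, 1, 1, 1, 1, 2, 2, 2

Solution. There are 15 irreducibles (= number of conjugacy classes). Their dimensions d_i satisfy sum d_i^2 = |G| = 24: 1 + 1 + 1 + 1 + 1 + 1 + 1 + 1 + 1 + 1 + 1 + 1 + 4 + 4 + 4 = 24. (For the product with Z/3Z: each of the 3 1-dim characters of Z/3Z tensors with each irrep of D_4, giving 3 copies of each D_4-dimension.)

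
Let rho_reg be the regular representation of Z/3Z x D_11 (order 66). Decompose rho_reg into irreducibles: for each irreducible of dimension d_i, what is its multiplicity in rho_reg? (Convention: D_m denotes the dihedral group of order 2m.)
Each irreducible V_i of dimension d_i appears with multiplicity d_i, i.e. rho_reg = (direct sum over all irreducibles V_i) d_i V_i. The irreducible dimensions for Z/3Z x D_11 are 1, 1, 1, 1, 1, 1, 2, 2, 2, 2, 2, 2, 2, 2, 2, 2, 2, 2, 2, 2, 2: 6 irreducibles of dimension 1, each with multiplicity 1; 15 irreducibles of dimension 2, each with multiplicity 2. Total dimension 6*1*1 + 15*2*2 = 66 = |G|.

Reasoning: General theorem: in the regular representation of a finite group G, each irreducible appears with multiplicity equal to its dimension. Check: dim(rho_reg) = sum d_i^2 = 1 + 1 + 1 + 1 + 1 + 1 + 4 + 4 + 4 + 4 + 4 + 4 + 4 + 4 + 4 + 4 + 4 + 4 + 4 + 4 + 4 = 66 = |G|.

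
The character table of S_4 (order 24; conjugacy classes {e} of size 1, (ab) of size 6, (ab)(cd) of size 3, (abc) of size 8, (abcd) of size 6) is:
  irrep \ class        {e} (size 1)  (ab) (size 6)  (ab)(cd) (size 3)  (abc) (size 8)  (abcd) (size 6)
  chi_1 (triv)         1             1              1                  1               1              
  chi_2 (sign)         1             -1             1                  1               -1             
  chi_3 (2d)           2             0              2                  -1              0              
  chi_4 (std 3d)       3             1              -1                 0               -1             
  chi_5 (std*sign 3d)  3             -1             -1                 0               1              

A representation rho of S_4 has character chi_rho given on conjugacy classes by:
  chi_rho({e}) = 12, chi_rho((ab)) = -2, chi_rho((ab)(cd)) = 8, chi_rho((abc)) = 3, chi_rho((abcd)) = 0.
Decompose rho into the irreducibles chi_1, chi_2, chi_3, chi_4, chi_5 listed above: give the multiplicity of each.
Multiplicities: chi_1: 2, chi_2: 3, chi_3: 2, chi_4: 0, chi_5: 1.

Why: Use <chi_rho, chi> = (1/|G|) sum_C |C| * chi_rho(C) * conj(chi(C)) with |G| = 24 for each irreducible chi in the table:
  <chi_rho, chi_1> = (1/24)[1*(12)*conj(1) + 6*(-2)*conj(1) + 3*(8)*conj(1) + 8*(3)*conj(1) + 6*(0)*conj(1)]
      = (1/24)[(12) + (-12) + (24) + (24) + (0)] = 48/24 = 2
  <chi_rho, chi_2> = (1/24)[1*(12)*conj(1) + 6*(-2)*conj(-1) + 3*(8)*conj(1) + 8*(3)*conj(1) + 6*(0)*conj(-1)]
      = (1/24)[(12) + (12) + (24) + (24) + (0)] = 72/24 = 3
  <chi_rho, chi_3> = (1/24)[1*(12)*conj(2) + 6*(-2)*conj(0) + 3*(8)*conj(2) + 8*(3)*conj(-1) + 6*(0)*conj(0)]
      = (1/24)[(24) + (0) + (48) + (-24) + (0)] = 48/24 = 2
  <chi_rho, chi_4> = (1/24)[1*(12)*conj(3) + 6*(-2)*conj(1) + 3*(8)*conj(-1) + 8*(3)*conj(0) + 6*(0)*conj(-1)]
      = (1/24)[(36) + (-12) + (-24) + (0) + (0)] = 0/24 = 0
  <chi_rho, chi_5> = (1/24)[1*(12)*conj(3) + 6*(-2)*conj(-1) + 3*(8)*conj(-1) + 8*(3)*conj(0) + 6*(0)*conj(1)]
      = (1/24)[(36) + (12) + (-24) + (0) + (0)] = 24/24 = 1
Dimension check: dim(rho) = sum (mult * dim) = 2*1 + 3*1 + 2*2 + 0*3 + 1*3 = 12 = chi_rho(e) = 12.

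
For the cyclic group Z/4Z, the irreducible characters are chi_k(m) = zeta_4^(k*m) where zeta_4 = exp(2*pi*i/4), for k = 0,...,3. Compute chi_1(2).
chi_1(2) = zeta_4^2 = -1

chi_1(2) = zeta_4^(1*2) = zeta_4^2. Since zeta_4^4 = 1, this equals zeta_4^2 = exp(2*pi*i*2/4) = -1.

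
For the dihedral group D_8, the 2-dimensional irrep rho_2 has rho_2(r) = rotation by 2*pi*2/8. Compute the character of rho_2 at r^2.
chi_{rho_2}(r^2) = 2*cos(2*pi*2*2/8) = -2

rho_2(r^2) is rotation by angle 2*pi*2*2/8, whose trace is 2*cos(2*pi*2*2/8) = -2.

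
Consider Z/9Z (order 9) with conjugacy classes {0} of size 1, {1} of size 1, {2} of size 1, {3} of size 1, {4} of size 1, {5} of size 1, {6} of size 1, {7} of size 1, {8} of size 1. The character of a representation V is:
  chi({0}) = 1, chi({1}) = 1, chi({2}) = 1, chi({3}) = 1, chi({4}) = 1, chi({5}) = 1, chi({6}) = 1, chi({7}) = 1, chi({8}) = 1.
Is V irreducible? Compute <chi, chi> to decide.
Irreducible: <chi, chi> = 1.

Argument: <chi, chi> = (1/|G|) sum_C |C| * |chi(C)|^2 = (1/9)[1*|1|^2 + 1*|1|^2 + 1*|1|^2 + 1*|1|^2 + 1*|1|^2 + 1*|1|^2 + 1*|1|^2 + 1*|1|^2 + 1*|1|^2]
  = (1/9)[(1) + (1) + (1) + (1) + (1) + (1) + (1) + (1) + (1)] = 9/9 = 1.
(Exp terms are combined using exp(i*s)*conj(exp(i*t)) = exp(i*(s-t)), and sums of them are collapsed using the identity that for every m > 1 the m distinct m-th roots of unity sum to 0, e.g. 1 + exp(2*I*pi/3) + exp(-2*I*pi/3) = 0.)
A character is irreducible iff <chi, chi> = 1, so this representation is irreducible.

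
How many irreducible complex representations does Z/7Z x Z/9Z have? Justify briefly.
63

Argument: The number of irreducible complex representations of a finite group equals its number of conjugacy classes. Z/7Z x Z/9Z is abelian of order 63, so every element is its own conjugacy class: 63 classes, so Z/7Z x Z/9Z (order 63) has exactly 63 irreducible complex representations.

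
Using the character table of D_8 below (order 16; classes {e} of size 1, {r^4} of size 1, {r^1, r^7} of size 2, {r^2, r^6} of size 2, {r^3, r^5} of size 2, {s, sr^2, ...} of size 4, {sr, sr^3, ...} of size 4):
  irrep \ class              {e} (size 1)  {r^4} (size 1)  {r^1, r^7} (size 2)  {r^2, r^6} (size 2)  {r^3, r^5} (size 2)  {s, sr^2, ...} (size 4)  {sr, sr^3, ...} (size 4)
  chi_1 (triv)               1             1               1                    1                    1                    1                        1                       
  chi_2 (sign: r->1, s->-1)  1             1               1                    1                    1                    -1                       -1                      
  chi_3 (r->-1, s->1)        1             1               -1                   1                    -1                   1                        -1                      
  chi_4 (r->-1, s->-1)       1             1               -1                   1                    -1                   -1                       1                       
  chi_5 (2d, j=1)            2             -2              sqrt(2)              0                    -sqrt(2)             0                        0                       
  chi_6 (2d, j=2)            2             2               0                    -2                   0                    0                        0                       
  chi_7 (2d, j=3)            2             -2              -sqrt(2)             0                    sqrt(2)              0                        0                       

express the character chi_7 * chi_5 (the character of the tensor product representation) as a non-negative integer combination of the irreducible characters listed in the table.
chi_7 tensor chi_5 = chi_3 + chi_4 + chi_6 (all other irreducibles have multiplicity 0).

Why: The character of a tensor product is the pointwise product (chi_7 * chi_5)(C) = chi_7(C) * chi_5(C):
  {e}: (2)*(2), {r^4}: (-2)*(-2), {r^1, r^7}: (-sqrt(2))*(sqrt(2)), {r^2, r^6}: (0)*(0), {r^3, r^5}: (sqrt(2))*(-sqrt(2)), {s, sr^2, ...}: (0)*(0), {sr, sr^3, ...}: (0)*(0)
so (chi_7 * chi_5) takes values
  {e} -> 4, {r^4} -> 4, {r^1, r^7} -> -2, {r^2, r^6} -> 0, {r^3, r^5} -> -2, {s, sr^2, ...} -> 0, {sr, sr^3, ...} -> 0.
Now take the inner product of this character with each irreducible chi from the table, <chi_7*chi_5, chi> = (1/16) sum_C |C| (chi_7*chi_5)(C) conj(chi(C)):
  <chi_7*chi_5, chi_1> = (1/16)[1*(4)*conj(1) + 1*(4)*conj(1) + 2*(-2)*conj(1) + 2*(0)*conj(1) + 2*(-2)*conj(1) + 4*(0)*conj(1) + 4*(0)*conj(1)]
      = (1/16)[(4) + (4) + (-4) + (0) + (-4) + (0) + (0)] = 0/16 = 0
  <chi_7*chi_5, chi_2> = (1/16)[1*(4)*conj(1) + 1*(4)*conj(1) + 2*(-2)*conj(1) + 2*(0)*conj(1) + 2*(-2)*conj(1) + 4*(0)*conj(-1) + 4*(0)*conj(-1)]
      = (1/16)[(4) + (4) + (-4) + (0) + (-4) + (0) + (0)] = 0/16 = 0
  <chi_7*chi_5, chi_3> = (1/16)[1*(4)*conj(1) + 1*(4)*conj(1) + 2*(-2)*conj(-1) + 2*(0)*conj(1) + 2*(-2)*conj(-1) + 4*(0)*conj(1) + 4*(0)*conj(-1)]
      = (1/16)[(4) + (4) + (4) + (0) + (4) + (0) + (0)] = 16/16 = 1
  <chi_7*chi_5, chi_4> = (1/16)[1*(4)*conj(1) + 1*(4)*conj(1) + 2*(-2)*conj(-1) + 2*(0)*conj(1) + 2*(-2)*conj(-1) + 4*(0)*conj(-1) + 4*(0)*conj(1)]
      = (1/16)[(4) + (4) + (4) + (0) + (4) + (0) + (0)] = 16/16 = 1
  <chi_7*chi_5, chi_5> = (1/16)[1*(4)*conj(2) + 1*(4)*conj(-2) + 2*(-2)*conj(sqrt(2)) + 2*(0)*conj(0) + 2*(-2)*conj(-sqrt(2)) + 4*(0)*conj(0) + 4*(0)*conj(0)]
      = (1/16)[(8) + (-8) + (-4*sqrt(2)) + (0) + (4*sqrt(2)) + (0) + (0)] = 0/16 = 0
  <chi_7*chi_5, chi_6> = (1/16)[1*(4)*conj(2) + 1*(4)*conj(2) + 2*(-2)*conj(0) + 2*(0)*conj(-2) + 2*(-2)*conj(0) + 4*(0)*conj(0) + 4*(0)*conj(0)]
      = (1/16)[(8) + (8) + (0) + (0) + (0) + (0) + (0)] = 16/16 = 1
  <chi_7*chi_5, chi_7> = (1/16)[1*(4)*conj(2) + 1*(4)*conj(-2) + 2*(-2)*conj(-sqrt(2)) + 2*(0)*conj(0) + 2*(-2)*conj(sqrt(2)) + 4*(0)*conj(0) + 4*(0)*conj(0)]
      = (1/16)[(8) + (-8) + (4*sqrt(2)) + (0) + (-4*sqrt(2)) + (0) + (0)] = 0/16 = 0
Hence the multiplicities are chi_3: 1, chi_4: 1, chi_6: 1. Dimension check: dim(chi_7)*dim(chi_5) = 2*2 = 4 and sum (mult * dim) = 1*1 + 1*1 + 1*2 = 4.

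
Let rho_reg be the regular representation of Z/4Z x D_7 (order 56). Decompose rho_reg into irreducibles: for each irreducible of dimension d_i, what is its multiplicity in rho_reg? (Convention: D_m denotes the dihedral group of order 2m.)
Each irreducible V_i of dimension d_i appears with multiplicity d_i, i.e. rho_reg = (direct sum over all irreducibles V_i) d_i V_i. The irreducible dimensions for Z/4Z x D_7 are 1, 1, 1, 1, 1, 1, 1, 1, 2, 2, 2, 2, 2, 2, 2, 2, 2, 2, 2, 2: 8 irreducibles of dimension 1, each with multiplicity 1; 12 irreducibles of dimension 2, each with multiplicity 2. Total dimension 8*1*1 + 12*2*2 = 56 = |G|.

Explanation: General theorem: in the regular representation of a finite group G, each irreducible appears with multiplicity equal to its dimension. Check: dim(rho_reg) = sum d_i^2 = 1 + 1 + 1 + 1 + 1 + 1 + 1 + 1 + 4 + 4 + 4 + 4 + 4 + 4 + 4 + 4 + 4 + 4 + 4 + 4 = 56 = |G|.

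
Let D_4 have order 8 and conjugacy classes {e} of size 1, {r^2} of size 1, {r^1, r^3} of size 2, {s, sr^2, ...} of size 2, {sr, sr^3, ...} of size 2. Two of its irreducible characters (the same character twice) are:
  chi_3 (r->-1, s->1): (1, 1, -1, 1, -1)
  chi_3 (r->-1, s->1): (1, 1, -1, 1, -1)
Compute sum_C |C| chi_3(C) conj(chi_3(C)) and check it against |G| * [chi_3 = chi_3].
Sum = 8 = |G| = 8; so <chi_3, chi_3> = 1 (norm-1 confirms irreducibility).

Working: Compute term by term over conjugacy classes (|C| * chi_3(C) * conj(chi_3(C))):
  1*(1)*conj(1) + 1*(1)*conj(1) + 2*(-1)*conj(-1) + 2*(1)*conj(1) + 2*(-1)*conj(-1)
  = (1) + (1) + (2) + (2) + (2)
  = 8.
Dividing by |G| = 8 gives 8/8 = 1, matching the row-orthogonality relation <chi_3, chi_3> = [chi_3 = chi_3].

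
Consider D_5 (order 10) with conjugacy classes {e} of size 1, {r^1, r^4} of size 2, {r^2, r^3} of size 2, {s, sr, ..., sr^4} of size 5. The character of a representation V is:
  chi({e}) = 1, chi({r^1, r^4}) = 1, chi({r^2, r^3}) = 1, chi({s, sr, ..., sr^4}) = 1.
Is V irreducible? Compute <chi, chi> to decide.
Irreducible: <chi, chi> = 1.

Proof sketch: <chi, chi> = (1/|G|) sum_C |C| * |chi(C)|^2 = (1/10)[1*|1|^2 + 2*|1|^2 + 2*|1|^2 + 5*|1|^2]
  = (1/10)[(1) + (2) + (2) + (5)] = 10/10 = 1.
A character is irreducible iff <chi, chi> = 1, so this representation is irreducible.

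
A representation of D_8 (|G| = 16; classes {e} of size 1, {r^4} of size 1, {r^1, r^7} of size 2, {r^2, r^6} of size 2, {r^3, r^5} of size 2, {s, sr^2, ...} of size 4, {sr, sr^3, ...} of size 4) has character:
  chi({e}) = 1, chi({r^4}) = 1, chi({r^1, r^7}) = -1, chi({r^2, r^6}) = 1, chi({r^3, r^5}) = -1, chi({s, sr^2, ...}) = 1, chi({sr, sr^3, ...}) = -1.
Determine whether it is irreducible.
Irreducible: <chi, chi> = 1.

Solution. <chi, chi> = (1/|G|) sum_C |C| * |chi(C)|^2 = (1/16)[1*|1|^2 + 1*|1|^2 + 2*|-1|^2 + 2*|1|^2 + 2*|-1|^2 + 4*|1|^2 + 4*|-1|^2]
  = (1/16)[(1) + (1) + (2) + (2) + (2) + (4) + (4)] = 16/16 = 1.
A character is irreducible iff <chi, chi> = 1, so this representation is irreducible.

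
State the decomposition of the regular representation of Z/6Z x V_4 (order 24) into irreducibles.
Each irreducible V_i of dimension d_i appears with multiplicity d_i, i.e. rho_reg = (direct sum over all irreducibles V_i) d_i V_i. The irreducible dimensions for Z/6Z x V_4 are 1, 1, 1, 1, 1, 1, 1, 1, 1, 1, 1, 1, 1, 1, 1, 1, 1, 1, 1, 1, 1, 1, 1, 1: 24 irreducibles of dimension 1, each with multiplicity 1. Total dimension 24*1*1 = 24 = |G|.

Derivation: General theorem: in the regular representation of a finite group G, each irreducible appears with multiplicity equal to its dimension. Check: dim(rho_reg) = sum d_i^2 = 1 + 1 + 1 + 1 + 1 + 1 + 1 + 1 + 1 + 1 + 1 + 1 + 1 + 1 + 1 + 1 + 1 + 1 + 1 + 1 + 1 + 1 + 1 + 1 = 24 = |G|.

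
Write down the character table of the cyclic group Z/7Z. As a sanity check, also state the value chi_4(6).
Character table of Z/7Z (irreps indexed chi_0,...,chi_6 with chi_k(m) = zeta_7^(k*m), zeta_7 = exp(2*pi*i/7)):
  irrep \ class  {0} (size 1)  {1} (size 1)    {2} (size 1)    {3} (size 1)    {4} (size 1)    {5} (size 1)    {6} (size 1)  
  chi_0          1             1               1               1               1               1               1             
  chi_1          1             exp(2*I*pi/7)   exp(4*I*pi/7)   exp(6*I*pi/7)   exp(-6*I*pi/7)  exp(-4*I*pi/7)  exp(-2*I*pi/7)
  chi_2          1             exp(4*I*pi/7)   exp(-6*I*pi/7)  exp(-2*I*pi/7)  exp(2*I*pi/7)   exp(6*I*pi/7)   exp(-4*I*pi/7)
  chi_3          1             exp(6*I*pi/7)   exp(-2*I*pi/7)  exp(4*I*pi/7)   exp(-4*I*pi/7)  exp(2*I*pi/7)   exp(-6*I*pi/7)
  chi_4          1             exp(-6*I*pi/7)  exp(2*I*pi/7)   exp(-4*I*pi/7)  exp(4*I*pi/7)   exp(-2*I*pi/7)  exp(6*I*pi/7) 
  chi_5          1             exp(-4*I*pi/7)  exp(6*I*pi/7)   exp(2*I*pi/7)   exp(-2*I*pi/7)  exp(-6*I*pi/7)  exp(4*I*pi/7) 
  chi_6          1             exp(-2*I*pi/7)  exp(-4*I*pi/7)  exp(-6*I*pi/7)  exp(6*I*pi/7)   exp(4*I*pi/7)   exp(2*I*pi/7) 

Spot check: chi_4(6) = zeta_7^(4*6) = zeta_7^24 = exp(6*I*pi/7).

Z/7Z is abelian, so all 7 irreducible complex representations are 1-dimensional. They are given by chi_k(m) = zeta_7^(k*m) for k = 0,...,6. Row orthogonality: sum_m chi_k(m) conj(chi_l(m)) = 7 * [k = l].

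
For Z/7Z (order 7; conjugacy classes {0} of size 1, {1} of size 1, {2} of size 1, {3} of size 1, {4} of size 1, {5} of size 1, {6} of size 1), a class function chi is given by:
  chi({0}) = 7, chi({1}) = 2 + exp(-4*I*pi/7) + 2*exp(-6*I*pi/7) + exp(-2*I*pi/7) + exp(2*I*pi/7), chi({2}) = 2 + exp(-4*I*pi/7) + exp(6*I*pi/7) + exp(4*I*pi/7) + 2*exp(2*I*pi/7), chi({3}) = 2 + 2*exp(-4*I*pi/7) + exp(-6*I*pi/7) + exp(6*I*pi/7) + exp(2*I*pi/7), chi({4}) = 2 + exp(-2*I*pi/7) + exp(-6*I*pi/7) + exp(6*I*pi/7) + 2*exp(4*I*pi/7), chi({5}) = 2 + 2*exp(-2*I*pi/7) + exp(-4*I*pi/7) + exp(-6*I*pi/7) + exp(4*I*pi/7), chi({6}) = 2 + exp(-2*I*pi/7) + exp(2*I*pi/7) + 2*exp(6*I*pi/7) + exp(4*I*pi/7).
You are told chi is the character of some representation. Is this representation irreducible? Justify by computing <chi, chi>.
Not irreducible (reducible): <chi, chi> = 11 > 1.

Why: <chi, chi> = (1/|G|) sum_C |C| * |chi(C)|^2 = (1/7)[1*|7|^2 + 1*|2 + exp(-4*I*pi/7) + 2*exp(-6*I*pi/7) + exp(-2*I*pi/7) + exp(2*I*pi/7)|^2 + 1*|2 + exp(-4*I*pi/7) + exp(6*I*pi/7) + exp(4*I*pi/7) + 2*exp(2*I*pi/7)|^2 + 1*|2 + 2*exp(-4*I*pi/7) + exp(-6*I*pi/7) + exp(6*I*pi/7) + exp(2*I*pi/7)|^2 + 1*|2 + exp(-2*I*pi/7) + exp(-6*I*pi/7) + exp(6*I*pi/7) + 2*exp(4*I*pi/7)|^2 + 1*|2 + 2*exp(-2*I*pi/7) + exp(-4*I*pi/7) + exp(-6*I*pi/7) + exp(4*I*pi/7)|^2 + 1*|2 + exp(-2*I*pi/7) + exp(2*I*pi/7) + 2*exp(6*I*pi/7) + exp(4*I*pi/7)|^2]
  = (1/7)[(49) + (11 + 7*exp(-2*I*pi/7) + 5*exp(-4*I*pi/7) + 7*exp(-6*I*pi/7) + 7*exp(6*I*pi/7) + 5*exp(4*I*pi/7) + 7*exp(2*I*pi/7)) + (11 + 7*exp(-4*I*pi/7) + 7*exp(-2*I*pi/7) + 5*exp(-6*I*pi/7) + 5*exp(6*I*pi/7) + 7*exp(2*I*pi/7) + 7*exp(4*I*pi/7)) + (11 + 7*exp(-4*I*pi/7) + 5*exp(-2*I*pi/7) + 7*exp(-6*I*pi/7) + 7*exp(6*I*pi/7) + 5*exp(2*I*pi/7) + 7*exp(4*I*pi/7)) + (11 + 7*exp(-4*I*pi/7) + 5*exp(-2*I*pi/7) + 7*exp(-6*I*pi/7) + 7*exp(6*I*pi/7) + 5*exp(2*I*pi/7) + 7*exp(4*I*pi/7)) + (11 + 7*exp(-4*I*pi/7) + 7*exp(-2*I*pi/7) + 5*exp(-6*I*pi/7) + 5*exp(6*I*pi/7) + 7*exp(2*I*pi/7) + 7*exp(4*I*pi/7)) + (11 + 7*exp(-2*I*pi/7) + 5*exp(-4*I*pi/7) + 7*exp(-6*I*pi/7) + 7*exp(6*I*pi/7) + 5*exp(4*I*pi/7) + 7*exp(2*I*pi/7))] = 77/7 = 11.
(Exp terms are combined using exp(i*s)*conj(exp(i*t)) = exp(i*(s-t)), and sums of them are collapsed using the identity that for every m > 1 the m distinct m-th roots of unity sum to 0, e.g. 1 + exp(2*I*pi/3) + exp(-2*I*pi/3) = 0.)
A character is irreducible iff <chi, chi> = 1, so this representation is reducible.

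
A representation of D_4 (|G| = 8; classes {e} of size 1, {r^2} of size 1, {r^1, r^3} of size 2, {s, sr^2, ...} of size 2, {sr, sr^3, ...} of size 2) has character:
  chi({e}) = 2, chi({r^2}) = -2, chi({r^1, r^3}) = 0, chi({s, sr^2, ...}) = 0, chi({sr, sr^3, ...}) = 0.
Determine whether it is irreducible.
Irreducible: <chi, chi> = 1.

Solution. <chi, chi> = (1/|G|) sum_C |C| * |chi(C)|^2 = (1/8)[1*|2|^2 + 1*|-2|^2 + 2*|0|^2 + 2*|0|^2 + 2*|0|^2]
  = (1/8)[(4) + (4) + (0) + (0) + (0)] = 8/8 = 1.
A character is irreducible iff <chi, chi> = 1, so this representation is irreducible.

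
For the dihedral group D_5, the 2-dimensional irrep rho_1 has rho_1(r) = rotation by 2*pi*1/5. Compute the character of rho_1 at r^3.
chi_{rho_1}(r^3) = 2*cos(2*pi*1*3/5) = -sqrt(5)/2 - 1/2

Solution. rho_1(r^3) is rotation by angle 2*pi*1*3/5, whose trace is 2*cos(2*pi*1*3/5) = -sqrt(5)/2 - 1/2.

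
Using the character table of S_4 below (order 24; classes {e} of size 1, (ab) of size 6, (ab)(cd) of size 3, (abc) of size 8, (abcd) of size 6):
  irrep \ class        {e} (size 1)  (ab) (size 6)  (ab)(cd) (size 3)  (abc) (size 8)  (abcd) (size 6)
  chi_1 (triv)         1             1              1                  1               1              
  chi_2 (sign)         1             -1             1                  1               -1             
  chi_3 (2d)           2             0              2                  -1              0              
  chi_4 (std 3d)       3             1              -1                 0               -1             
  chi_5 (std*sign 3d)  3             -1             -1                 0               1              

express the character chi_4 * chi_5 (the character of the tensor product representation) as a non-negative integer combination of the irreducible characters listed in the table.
chi_4 tensor chi_5 = chi_2 + chi_3 + chi_4 + chi_5 (all other irreducibles have multiplicity 0).

Working: The character of a tensor product is the pointwise product (chi_4 * chi_5)(C) = chi_4(C) * chi_5(C):
  {e}: (3)*(3), (ab): (1)*(-1), (ab)(cd): (-1)*(-1), (abc): (0)*(0), (abcd): (-1)*(1)
so (chi_4 * chi_5) takes values
  {e} -> 9, (ab) -> -1, (ab)(cd) -> 1, (abc) -> 0, (abcd) -> -1.
Now take the inner product of this character with each irreducible chi from the table, <chi_4*chi_5, chi> = (1/24) sum_C |C| (chi_4*chi_5)(C) conj(chi(C)):
  <chi_4*chi_5, chi_1> = (1/24)[1*(9)*conj(1) + 6*(-1)*conj(1) + 3*(1)*conj(1) + 8*(0)*conj(1) + 6*(-1)*conj(1)]
      = (1/24)[(9) + (-6) + (3) + (0) + (-6)] = 0/24 = 0
  <chi_4*chi_5, chi_2> = (1/24)[1*(9)*conj(1) + 6*(-1)*conj(-1) + 3*(1)*conj(1) + 8*(0)*conj(1) + 6*(-1)*conj(-1)]
      = (1/24)[(9) + (6) + (3) + (0) + (6)] = 24/24 = 1
  <chi_4*chi_5, chi_3> = (1/24)[1*(9)*conj(2) + 6*(-1)*conj(0) + 3*(1)*conj(2) + 8*(0)*conj(-1) + 6*(-1)*conj(0)]
      = (1/24)[(18) + (0) + (6) + (0) + (0)] = 24/24 = 1
  <chi_4*chi_5, chi_4> = (1/24)[1*(9)*conj(3) + 6*(-1)*conj(1) + 3*(1)*conj(-1) + 8*(0)*conj(0) + 6*(-1)*conj(-1)]
      = (1/24)[(27) + (-6) + (-3) + (0) + (6)] = 24/24 = 1
  <chi_4*chi_5, chi_5> = (1/24)[1*(9)*conj(3) + 6*(-1)*conj(-1) + 3*(1)*conj(-1) + 8*(0)*conj(0) + 6*(-1)*conj(1)]
      = (1/24)[(27) + (6) + (-3) + (0) + (-6)] = 24/24 = 1
Hence the multiplicities are chi_2: 1, chi_3: 1, chi_4: 1, chi_5: 1. Dimension check: dim(chi_4)*dim(chi_5) = 3*3 = 9 and sum (mult * dim) = 1*1 + 1*2 + 1*3 + 1*3 = 9.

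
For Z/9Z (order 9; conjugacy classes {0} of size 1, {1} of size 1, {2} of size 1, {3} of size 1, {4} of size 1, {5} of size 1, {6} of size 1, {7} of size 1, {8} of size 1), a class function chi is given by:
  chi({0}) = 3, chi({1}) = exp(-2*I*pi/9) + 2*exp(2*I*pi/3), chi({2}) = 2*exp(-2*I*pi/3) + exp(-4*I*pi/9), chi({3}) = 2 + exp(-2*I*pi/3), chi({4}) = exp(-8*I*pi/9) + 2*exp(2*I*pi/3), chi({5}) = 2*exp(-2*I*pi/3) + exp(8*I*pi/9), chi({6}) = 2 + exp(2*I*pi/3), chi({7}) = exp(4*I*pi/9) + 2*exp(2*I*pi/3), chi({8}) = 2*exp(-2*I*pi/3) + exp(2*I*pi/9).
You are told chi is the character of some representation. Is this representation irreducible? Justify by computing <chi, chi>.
Not irreducible (reducible): <chi, chi> = 5 > 1.

Argument: <chi, chi> = (1/|G|) sum_C |C| * |chi(C)|^2 = (1/9)[1*|3|^2 + 1*|exp(-2*I*pi/9) + 2*exp(2*I*pi/3)|^2 + 1*|2*exp(-2*I*pi/3) + exp(-4*I*pi/9)|^2 + 1*|2 + exp(-2*I*pi/3)|^2 + 1*|exp(-8*I*pi/9) + 2*exp(2*I*pi/3)|^2 + 1*|2*exp(-2*I*pi/3) + exp(8*I*pi/9)|^2 + 1*|2 + exp(2*I*pi/3)|^2 + 1*|exp(4*I*pi/9) + 2*exp(2*I*pi/3)|^2 + 1*|2*exp(-2*I*pi/3) + exp(2*I*pi/9)|^2]
  = (1/9)[(9) + (5 + 2*exp(-8*I*pi/9) + 2*exp(8*I*pi/9)) + (5 + 2*exp(-2*I*pi/9) + 2*exp(2*I*pi/9)) + (3) + (5 + 2*exp(-4*I*pi/9) + 2*exp(4*I*pi/9)) + (5 + 2*exp(-4*I*pi/9) + 2*exp(4*I*pi/9)) + (3) + (5 + 2*exp(-2*I*pi/9) + 2*exp(2*I*pi/9)) + (5 + 2*exp(-8*I*pi/9) + 2*exp(8*I*pi/9))] = 45/9 = 5.
(Exp terms are combined using exp(i*s)*conj(exp(i*t)) = exp(i*(s-t)), and sums of them are collapsed using the identity that for every m > 1 the m distinct m-th roots of unity sum to 0, e.g. 1 + exp(2*I*pi/3) + exp(-2*I*pi/3) = 0.)
A character is irreducible iff <chi, chi> = 1, so this representation is reducible.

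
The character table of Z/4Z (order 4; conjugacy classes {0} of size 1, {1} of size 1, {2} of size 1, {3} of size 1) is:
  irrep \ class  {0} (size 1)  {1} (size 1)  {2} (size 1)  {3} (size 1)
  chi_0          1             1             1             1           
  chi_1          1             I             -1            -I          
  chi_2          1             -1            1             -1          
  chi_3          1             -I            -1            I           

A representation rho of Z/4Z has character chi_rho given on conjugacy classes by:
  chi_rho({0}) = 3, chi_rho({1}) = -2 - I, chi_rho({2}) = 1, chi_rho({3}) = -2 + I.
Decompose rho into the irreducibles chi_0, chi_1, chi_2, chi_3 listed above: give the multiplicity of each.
Multiplicities: chi_0: 0, chi_1: 0, chi_2: 2, chi_3: 1.

Explanation: Use <chi_rho, chi> = (1/|G|) sum_C |C| * chi_rho(C) * conj(chi(C)) with |G| = 4 for each irreducible chi in the table:
  <chi_rho, chi_0> = (1/4)[1*(3)*conj(1) + 1*(-2 - I)*conj(1) + 1*(1)*conj(1) + 1*(-2 + I)*conj(1)]
      = (1/4)[(3) + (-2 - I) + (1) + (-2 + I)] = 0/4 = 0
  <chi_rho, chi_1> = (1/4)[1*(3)*conj(1) + 1*(-2 - I)*conj(I) + 1*(1)*conj(-1) + 1*(-2 + I)*conj(-I)]
      = (1/4)[(3) + (-1 + 2*I) + (-1) + (-1 - 2*I)] = 0/4 = 0
  <chi_rho, chi_2> = (1/4)[1*(3)*conj(1) + 1*(-2 - I)*conj(-1) + 1*(1)*conj(1) + 1*(-2 + I)*conj(-1)]
      = (1/4)[(3) + (2 + I) + (1) + (2 - I)] = 8/4 = 2
  <chi_rho, chi_3> = (1/4)[1*(3)*conj(1) + 1*(-2 - I)*conj(-I) + 1*(1)*conj(-1) + 1*(-2 + I)*conj(I)]
      = (1/4)[(3) + (1 - 2*I) + (-1) + (1 + 2*I)] = 4/4 = 1
(Exp terms are combined using exp(i*s)*conj(exp(i*t)) = exp(i*(s-t)), and sums of them are collapsed using the identity that for every m > 1 the m distinct m-th roots of unity sum to 0, e.g. 1 + exp(2*I*pi/3) + exp(-2*I*pi/3) = 0.)
Dimension check: dim(rho) = sum (mult * dim) = 0*1 + 0*1 + 2*1 + 1*1 = 3 = chi_rho(e) = 3.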